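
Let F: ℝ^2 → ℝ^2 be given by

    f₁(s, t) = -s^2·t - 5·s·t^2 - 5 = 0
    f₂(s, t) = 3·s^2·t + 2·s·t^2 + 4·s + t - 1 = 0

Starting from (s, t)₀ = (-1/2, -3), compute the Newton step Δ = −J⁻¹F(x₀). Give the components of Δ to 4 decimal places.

At (-1/2, -3): F = (18.2500, -17.2500).
Jacobian J = [[-2·s·t - 5·t^2, -s^2 - 10·s·t], [6·s·t + 2·t^2 + 4, 3·s^2 + 4·s·t + 1]].
At the point, J = [[-48.0000, -15.2500], [31.0000, 7.7500]] (det J = 100.7500).
Solving J·Δ = −F gives Δ = (1.2072, -2.6030).

(1.2072, -2.6030)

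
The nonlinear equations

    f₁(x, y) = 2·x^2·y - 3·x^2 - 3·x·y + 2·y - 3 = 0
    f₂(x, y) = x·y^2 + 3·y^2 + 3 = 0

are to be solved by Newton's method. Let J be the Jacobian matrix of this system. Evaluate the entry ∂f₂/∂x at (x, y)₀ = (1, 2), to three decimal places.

4.000

∂f₂/∂x = y^2.
At (1, 2) this is 4.000.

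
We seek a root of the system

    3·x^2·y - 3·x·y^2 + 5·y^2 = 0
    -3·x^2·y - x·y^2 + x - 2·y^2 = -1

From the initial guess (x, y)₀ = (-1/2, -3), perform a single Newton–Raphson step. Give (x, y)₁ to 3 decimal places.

(-0.434, -1.561)

At (-1/2, -3): F = (56.250, -10.750).
Jacobian J = [[6·x·y - 3·y^2, 3·x^2 - 6·x·y + 10·y], [-6·x·y - y^2 + 1, -3·x^2 - 2·x·y - 4·y]].
At the point, J = [[-18.000, -38.250], [-17.000, 8.250]] (det J = -798.750).
Solving J·Δ = −F gives Δ = (0.066, 1.439).
Then the next iterate is (x, y)₁ = (-0.434, -1.561).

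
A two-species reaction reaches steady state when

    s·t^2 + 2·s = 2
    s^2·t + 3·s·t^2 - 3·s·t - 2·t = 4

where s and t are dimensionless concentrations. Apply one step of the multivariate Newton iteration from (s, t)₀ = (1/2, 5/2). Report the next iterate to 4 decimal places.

(-22.6364, 78.0000)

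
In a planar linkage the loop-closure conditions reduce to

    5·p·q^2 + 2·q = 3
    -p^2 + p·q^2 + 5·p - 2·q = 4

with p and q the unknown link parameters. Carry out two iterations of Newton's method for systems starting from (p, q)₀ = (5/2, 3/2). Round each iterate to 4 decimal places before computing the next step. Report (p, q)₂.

At (5/2, 3/2): F = (28.1250, 4.8750).
Jacobian J = [[5·q^2, 10·p·q + 2], [-2·p + q^2 + 5, 2·p·q - 2]].
At the point, J = [[11.2500, 39.5000], [2.2500, 5.5000]] (det J = -27.0000).
Solving J·Δ = −F gives Δ = (-1.4028, -0.3125).
Then the next iterate is (p, q)₁ = (1.0972, 1.1875).
Round to (1.0972, 1.1875) and repeat: F = (7.111117, -0.545624), J = [[7.050781, 15.029250], [4.215756, 0.605850]].
Δ = (0.2117, -0.5725), so (p, q)₂ = (1.3089, 0.6150).

(1.3089, 0.6150)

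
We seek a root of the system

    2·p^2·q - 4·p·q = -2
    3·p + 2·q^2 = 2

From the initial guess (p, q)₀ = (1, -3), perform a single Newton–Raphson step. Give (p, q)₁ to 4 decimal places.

(10.6667, 1.0000)

At (1, -3): F = (8.0000, 19.0000).
Jacobian J = [[4·p·q - 4·q, 2·p^2 - 4·p], [3, 4·q]].
At the point, J = [[0.0000, -2.0000], [3.0000, -12.0000]] (det J = 6.0000).
Solving J·Δ = −F gives Δ = (9.6667, 4.0000).
Then the next iterate is (p, q)₁ = (10.6667, 1.0000).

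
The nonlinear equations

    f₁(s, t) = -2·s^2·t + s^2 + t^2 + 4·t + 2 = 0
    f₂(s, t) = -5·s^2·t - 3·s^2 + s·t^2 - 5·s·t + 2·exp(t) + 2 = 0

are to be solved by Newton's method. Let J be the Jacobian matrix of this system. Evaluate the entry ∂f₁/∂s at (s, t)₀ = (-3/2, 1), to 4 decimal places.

3.0000

∂f₁/∂s = -4·s·t + 2·s.
At (-3/2, 1) this is 3.0000.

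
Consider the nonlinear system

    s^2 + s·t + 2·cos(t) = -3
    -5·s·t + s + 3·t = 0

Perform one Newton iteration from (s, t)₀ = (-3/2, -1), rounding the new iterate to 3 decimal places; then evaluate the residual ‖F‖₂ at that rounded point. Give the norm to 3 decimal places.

At (-3/2, -1): F = (7.83060, -12.000).
Jacobian J = [[2·s + t, s - 2·sin(t)], [-5·t + 1, -5·s + 3]].
At the point, J = [[-4.000, 0.18294], [6.000, 10.500]] (det J = -43.09765).
Solving J·Δ = −F gives Δ = (1.959, 0.024).
Then the next iterate is (s, t)₁ = (0.459, -0.976).
Re-evaluating at (0.459, -0.976): F = (3.88338, -0.22908), so ‖F‖₂ = 3.890.

3.890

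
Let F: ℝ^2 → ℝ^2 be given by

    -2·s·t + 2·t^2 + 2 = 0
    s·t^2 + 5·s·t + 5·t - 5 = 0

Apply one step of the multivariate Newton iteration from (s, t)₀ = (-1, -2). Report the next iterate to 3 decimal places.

(-2.500, -2.000)

At (-1, -2): F = (6.000, -9.000).
Jacobian J = [[-2·t, -2·s + 4·t], [t^2 + 5·t, 2·s·t + 5·s + 5]].
At the point, J = [[4.000, -6.000], [-6.000, 4.000]] (det J = -20.000).
Solving J·Δ = −F gives Δ = (-1.500, 0.000).
Then the next iterate is (s, t)₁ = (-2.500, -2.000).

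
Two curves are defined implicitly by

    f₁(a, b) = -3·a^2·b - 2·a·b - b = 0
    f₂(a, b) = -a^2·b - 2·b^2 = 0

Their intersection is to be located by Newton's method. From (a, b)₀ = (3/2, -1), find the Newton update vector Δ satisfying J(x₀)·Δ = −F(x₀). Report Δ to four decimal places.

(-0.4175, 0.5728)

At (3/2, -1): F = (10.7500, 0.2500).
Jacobian J = [[-6·a·b - 2·b, -3·a^2 - 2·a - 1], [-2·a·b, -a^2 - 4·b]].
At the point, J = [[11.0000, -10.7500], [3.0000, 1.7500]] (det J = 51.5000).
Solving J·Δ = −F gives Δ = (-0.4175, 0.5728).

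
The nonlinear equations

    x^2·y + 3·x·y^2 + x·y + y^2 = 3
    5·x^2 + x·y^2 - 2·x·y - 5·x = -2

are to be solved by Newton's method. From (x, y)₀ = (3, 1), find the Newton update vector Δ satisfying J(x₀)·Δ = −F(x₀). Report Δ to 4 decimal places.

At (3, 1): F = (19.0000, 29.0000).
Jacobian J = [[2·x·y + 3·y^2 + y, x^2 + 6·x·y + x + 2·y], [10·x + y^2 - 2·y - 5, 2·x·y - 2·x]].
At the point, J = [[10.0000, 32.0000], [24.0000, 0.0000]] (det J = -768.0000).
Solving J·Δ = −F gives Δ = (-1.2083, -0.2161).

(-1.2083, -0.2161)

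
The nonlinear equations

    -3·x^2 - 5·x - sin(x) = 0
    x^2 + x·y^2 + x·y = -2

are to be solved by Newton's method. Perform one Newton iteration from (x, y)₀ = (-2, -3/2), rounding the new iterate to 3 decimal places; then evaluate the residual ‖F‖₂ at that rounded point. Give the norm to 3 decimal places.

1.562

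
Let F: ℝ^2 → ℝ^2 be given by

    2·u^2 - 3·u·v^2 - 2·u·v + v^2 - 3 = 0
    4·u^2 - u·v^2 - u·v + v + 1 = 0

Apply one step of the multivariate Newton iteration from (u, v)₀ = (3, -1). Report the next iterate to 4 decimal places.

(1.4286, -0.5714)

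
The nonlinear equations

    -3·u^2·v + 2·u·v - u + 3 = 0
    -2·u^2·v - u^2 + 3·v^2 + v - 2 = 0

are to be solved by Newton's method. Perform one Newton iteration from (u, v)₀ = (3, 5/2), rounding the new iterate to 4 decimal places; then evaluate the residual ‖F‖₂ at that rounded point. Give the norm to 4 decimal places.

18.0693

At (3, 5/2): F = (-52.5000, -34.7500).
Jacobian J = [[-6·u·v + 2·v - 1, -3·u^2 + 2·u], [-4·u·v - 2·u, -2·u^2 + 6·v + 1]].
At the point, J = [[-41.0000, -21.0000], [-36.0000, -2.0000]] (det J = -674.0000).
Solving J·Δ = −F gives Δ = (-0.9269, -0.6903).
Then the next iterate is (u, v)₁ = (2.0731, 1.8097).
Re-evaluating at (2.0731, 1.8097): F = (-14.902602, -10.218255), so ‖F‖₂ = 18.0693.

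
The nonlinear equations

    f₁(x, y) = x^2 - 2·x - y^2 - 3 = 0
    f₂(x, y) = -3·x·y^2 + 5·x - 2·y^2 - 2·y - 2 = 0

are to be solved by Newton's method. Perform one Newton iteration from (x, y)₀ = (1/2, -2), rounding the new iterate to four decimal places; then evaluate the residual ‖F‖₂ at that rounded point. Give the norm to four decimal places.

At (1/2, -2): F = (-7.7500, -9.5000).
Jacobian J = [[2·x - 2, -2·y], [-3·y^2 + 5, -6·x·y - 4·y - 2]].
At the point, J = [[-1.0000, 4.0000], [-7.0000, 12.0000]] (det J = 16.0000).
Solving J·Δ = −F gives Δ = (3.4375, 2.7969).
Then the next iterate is (x, y)₁ = (3.9375, 0.7969).
Re-evaluating at (3.9375, 0.7969): F = (3.993857, 7.322077), so ‖F‖₂ = 8.3405.

8.3405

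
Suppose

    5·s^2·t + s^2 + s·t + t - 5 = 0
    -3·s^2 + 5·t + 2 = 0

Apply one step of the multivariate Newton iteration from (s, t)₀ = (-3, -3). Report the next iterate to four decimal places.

(-0.0325, -5.6829)

At (-3, -3): F = (-125.0000, -40.0000).
Jacobian J = [[10·s·t + 2·s + t, 5·s^2 + s + 1], [-6·s, 5]].
At the point, J = [[81.0000, 43.0000], [18.0000, 5.0000]] (det J = -369.0000).
Solving J·Δ = −F gives Δ = (2.9675, -2.6829).
Then the next iterate is (s, t)₁ = (-0.0325, -5.6829).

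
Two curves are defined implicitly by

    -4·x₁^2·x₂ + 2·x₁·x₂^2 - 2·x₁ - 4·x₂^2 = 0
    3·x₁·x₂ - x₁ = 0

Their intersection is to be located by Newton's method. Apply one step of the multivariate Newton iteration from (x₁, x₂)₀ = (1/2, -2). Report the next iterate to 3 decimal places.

At (1/2, -2): F = (-11.000, -3.500).
Jacobian J = [[-8·x₁·x₂ + 2·x₂^2 - 2, -4·x₁^2 + 4·x₁·x₂ - 8·x₂], [3·x₂ - 1, 3·x₁]].
At the point, J = [[14.000, 11.000], [-7.000, 1.500]] (det J = 98.000).
Solving J·Δ = −F gives Δ = (-0.224, 1.286).
Then the next iterate is (x₁, x₂)₁ = (0.276, -0.714).

(0.276, -0.714)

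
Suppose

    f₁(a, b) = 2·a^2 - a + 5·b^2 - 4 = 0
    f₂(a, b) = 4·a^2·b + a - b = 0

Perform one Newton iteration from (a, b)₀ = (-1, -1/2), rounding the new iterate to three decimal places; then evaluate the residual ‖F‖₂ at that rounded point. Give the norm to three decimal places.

9.229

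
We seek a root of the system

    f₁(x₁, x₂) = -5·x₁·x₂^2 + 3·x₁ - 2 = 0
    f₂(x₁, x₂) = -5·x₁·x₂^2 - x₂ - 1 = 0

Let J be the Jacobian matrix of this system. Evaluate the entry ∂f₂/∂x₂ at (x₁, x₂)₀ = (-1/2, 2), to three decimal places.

∂f₂/∂x₂ = -10·x₁·x₂ - 1.
At (-1/2, 2) this is 9.000.

9.000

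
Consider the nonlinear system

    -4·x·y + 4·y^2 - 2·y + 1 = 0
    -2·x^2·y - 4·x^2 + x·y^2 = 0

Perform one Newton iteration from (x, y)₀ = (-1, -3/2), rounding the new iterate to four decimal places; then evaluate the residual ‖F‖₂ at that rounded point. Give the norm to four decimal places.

2.1412

At (-1, -3/2): F = (7.0000, -3.2500).
Jacobian J = [[-4·y, -4·x + 8·y - 2], [-4·x·y - 8·x + y^2, -2·x^2 + 2·x·y]].
At the point, J = [[6.0000, -10.0000], [4.2500, 1.0000]] (det J = 48.5000).
Solving J·Δ = −F gives Δ = (0.5258, 1.0155).
Then the next iterate is (x, y)₁ = (-0.4742, -0.4845).
Re-evaluating at (-0.4742, -0.4845): F = (1.988961, -0.792882), so ‖F‖₂ = 2.1412.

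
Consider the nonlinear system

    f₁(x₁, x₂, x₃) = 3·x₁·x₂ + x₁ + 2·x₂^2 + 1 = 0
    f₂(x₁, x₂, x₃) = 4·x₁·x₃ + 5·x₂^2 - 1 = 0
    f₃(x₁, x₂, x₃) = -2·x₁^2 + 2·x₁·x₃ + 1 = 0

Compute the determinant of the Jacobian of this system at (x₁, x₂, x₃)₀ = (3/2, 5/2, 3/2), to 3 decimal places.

115.500

J = [[3·x₂ + 1, 3·x₁ + 4·x₂, 0], [4·x₃, 10·x₂, 4·x₁], [-4·x₁ + 2·x₃, 0, 2·x₁]].
At the point, J = [[8.500, 14.500, 0.000], [6.000, 25.000, 6.000], [-3.000, 0.000, 3.000]].
det J = 115.500.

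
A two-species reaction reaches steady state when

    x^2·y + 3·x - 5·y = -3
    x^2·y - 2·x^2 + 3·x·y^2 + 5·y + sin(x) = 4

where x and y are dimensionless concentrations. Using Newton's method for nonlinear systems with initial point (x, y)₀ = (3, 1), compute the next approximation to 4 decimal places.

(1.3306, 0.7562)

At (3, 1): F = (16.0000, 1.141120).
Jacobian J = [[2·x·y + 3, x^2 - 5], [2·x·y - 4·x + 3·y^2 + cos(x), x^2 + 6·x·y + 5]].
At the point, J = [[9.0000, 4.0000], [-3.989992, 32.0000]] (det J = 303.959970).
Solving J·Δ = −F gives Δ = (-1.6694, -0.2438).
Then the next iterate is (x, y)₁ = (1.3306, 0.7562).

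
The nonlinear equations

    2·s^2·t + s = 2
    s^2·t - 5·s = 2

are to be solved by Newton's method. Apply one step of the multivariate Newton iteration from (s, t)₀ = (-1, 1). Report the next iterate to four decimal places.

At (-1, 1): F = (-1.0000, 4.0000).
Jacobian J = [[4·s·t + 1, 2·s^2], [2·s·t - 5, s^2]].
At the point, J = [[-3.0000, 2.0000], [-7.0000, 1.0000]] (det J = 11.0000).
Solving J·Δ = −F gives Δ = (0.8182, 1.7273).
Then the next iterate is (s, t)₁ = (-0.1818, 2.7273).

(-0.1818, 2.7273)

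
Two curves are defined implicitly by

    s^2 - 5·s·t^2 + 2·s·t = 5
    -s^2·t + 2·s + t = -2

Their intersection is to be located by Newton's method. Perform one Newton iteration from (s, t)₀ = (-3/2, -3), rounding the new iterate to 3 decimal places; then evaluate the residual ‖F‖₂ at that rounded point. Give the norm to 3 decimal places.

At (-3/2, -3): F = (73.750, 2.750).
Jacobian J = [[2·s - 5·t^2 + 2·t, -10·s·t + 2·s], [-2·s·t + 2, -s^2 + 1]].
At the point, J = [[-54.000, -48.000], [-7.000, -1.250]] (det J = -268.500).
Solving J·Δ = −F gives Δ = (0.148, 1.370).
Then the next iterate is (s, t)₁ = (-1.352, -1.630).
Re-evaluating at (-1.352, -1.630): F = (19.19607, 0.64548), so ‖F‖₂ = 19.207.

19.207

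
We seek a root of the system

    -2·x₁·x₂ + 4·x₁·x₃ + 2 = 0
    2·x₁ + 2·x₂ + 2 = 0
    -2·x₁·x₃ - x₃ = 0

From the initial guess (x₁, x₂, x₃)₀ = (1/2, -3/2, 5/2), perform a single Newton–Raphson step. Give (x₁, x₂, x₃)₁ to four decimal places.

(0.1111, -1.1111, 0.9722)

At (1/2, -3/2, 5/2): F = (8.5000, 0.0000, -5.0000).
Jacobian J = [[-2·x₂ + 4·x₃, -2·x₁, 4·x₁], [2, 2, 0], [-2·x₃, 0, -2·x₁ - 1]].
At the point, J = [[13.0000, -1.0000, 2.0000], [2.0000, 2.0000, 0.0000], [-5.0000, 0.0000, -2.0000]] (det J = -36.0000).
Solving J·Δ = −F gives Δ = (-0.3889, 0.3889, -1.5278).
Then the next iterate is (x₁, x₂, x₃)₁ = (0.1111, -1.1111, 0.9722).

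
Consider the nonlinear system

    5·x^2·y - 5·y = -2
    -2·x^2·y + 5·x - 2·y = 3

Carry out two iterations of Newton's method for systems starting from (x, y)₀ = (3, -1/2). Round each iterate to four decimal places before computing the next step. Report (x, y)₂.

At (3, -1/2): F = (-18.0000, 22.0000).
Jacobian J = [[10·x·y, 5·x^2 - 5], [-4·x·y + 5, -2·x^2 - 2]].
At the point, J = [[-15.0000, 40.0000], [11.0000, -20.0000]] (det J = -140.0000).
Solving J·Δ = −F gives Δ = (-3.7143, -0.9429).
Then the next iterate is (x, y)₁ = (-0.7143, -1.4429).
Round to (-0.7143, -1.4429) and repeat: F = (5.533485, -2.213294), J = [[10.306635, -2.448878], [0.877346, -3.020449]].
Δ = (-0.7637, -0.9546), so (x, y)₂ = (-1.4780, -2.3975).

(-1.4780, -2.3975)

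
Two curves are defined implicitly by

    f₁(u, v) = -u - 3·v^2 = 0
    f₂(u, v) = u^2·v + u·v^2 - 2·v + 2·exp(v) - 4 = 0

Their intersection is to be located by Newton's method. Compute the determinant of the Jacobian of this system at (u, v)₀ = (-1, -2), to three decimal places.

J = [[-1, -6·v], [2·u·v + v^2, u^2 + 2·u·v + 2·exp(v) - 2]].
At the point, J = [[-1.000, 12.000], [8.000, 3.27067]].
det J = -99.271.

-99.271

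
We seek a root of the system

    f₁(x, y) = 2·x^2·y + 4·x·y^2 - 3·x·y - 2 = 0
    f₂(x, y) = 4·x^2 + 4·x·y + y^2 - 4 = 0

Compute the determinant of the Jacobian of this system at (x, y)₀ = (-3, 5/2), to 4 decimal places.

-374.5000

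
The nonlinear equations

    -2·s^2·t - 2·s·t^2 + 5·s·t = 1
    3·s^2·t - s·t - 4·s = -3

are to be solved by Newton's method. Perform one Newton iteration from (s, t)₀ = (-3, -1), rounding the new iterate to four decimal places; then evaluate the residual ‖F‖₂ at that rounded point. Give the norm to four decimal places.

390.6403

At (-3, -1): F = (38.0000, -15.0000).
Jacobian J = [[-4·s·t - 2·t^2 + 5·t, -2·s^2 - 4·s·t + 5·s], [6·s·t - t - 4, 3·s^2 - s]].
At the point, J = [[-19.0000, -45.0000], [15.0000, 30.0000]] (det J = 105.0000).
Solving J·Δ = −F gives Δ = (-4.4286, 2.7143).
Then the next iterate is (s, t)₁ = (-7.4286, 1.7143).
Re-evaluating at (-7.4286, 1.7143): F = (-210.215740, 329.255546), so ‖F‖₂ = 390.6403.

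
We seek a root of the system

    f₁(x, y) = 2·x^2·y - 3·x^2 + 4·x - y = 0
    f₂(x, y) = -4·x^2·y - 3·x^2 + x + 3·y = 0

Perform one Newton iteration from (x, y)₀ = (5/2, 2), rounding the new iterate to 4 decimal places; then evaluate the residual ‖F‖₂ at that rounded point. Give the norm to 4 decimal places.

At (5/2, 2): F = (14.2500, -60.2500).
Jacobian J = [[4·x·y - 6·x + 4, 2·x^2 - 1], [-8·x·y - 6·x + 1, -4·x^2 + 3]].
At the point, J = [[9.0000, 11.5000], [-54.0000, -22.0000]] (det J = 423.0000).
Solving J·Δ = −F gives Δ = (-0.8969, -0.5372).
Then the next iterate is (x, y)₁ = (1.6031, 1.4628).
Re-evaluating at (1.6031, 1.4628): F = (4.758397, -16.755461), so ‖F‖₂ = 17.4180.

17.4180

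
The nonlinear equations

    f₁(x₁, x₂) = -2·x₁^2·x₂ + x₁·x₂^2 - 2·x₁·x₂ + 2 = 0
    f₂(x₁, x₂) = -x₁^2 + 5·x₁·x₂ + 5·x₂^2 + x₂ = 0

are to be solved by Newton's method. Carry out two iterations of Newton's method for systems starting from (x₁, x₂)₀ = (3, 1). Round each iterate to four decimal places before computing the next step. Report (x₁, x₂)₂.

(1.7755, 0.3129)

At (3, 1): F = (-19.0000, 12.0000).
Jacobian J = [[-4·x₁·x₂ + x₂^2 - 2·x₂, -2·x₁^2 + 2·x₁·x₂ - 2·x₁], [-2·x₁ + 5·x₂, 5·x₁ + 10·x₂ + 1]].
At the point, J = [[-13.0000, -18.0000], [-1.0000, 26.0000]] (det J = -356.0000).
Solving J·Δ = −F gives Δ = (-0.7809, -0.4916).
Then the next iterate is (x₁, x₂)₁ = (2.2191, 0.5084).
Round to (2.2191, 0.5084) and repeat: F = (-4.689944, 2.517300), J = [[-5.271091, -12.030629], [-1.8962, 17.1795]].
Δ = (-0.4436, -0.1955), so (x₁, x₂)₂ = (1.7755, 0.3129).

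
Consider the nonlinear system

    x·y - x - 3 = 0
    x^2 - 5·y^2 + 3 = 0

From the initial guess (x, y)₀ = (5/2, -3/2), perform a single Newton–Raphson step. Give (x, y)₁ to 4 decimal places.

At (5/2, -3/2): F = (-9.2500, -2.0000).
Jacobian J = [[y - 1, x], [2·x, -10·y]].
At the point, J = [[-2.5000, 2.5000], [5.0000, 15.0000]] (det J = -50.0000).
Solving J·Δ = −F gives Δ = (-2.6750, 1.0250).
Then the next iterate is (x, y)₁ = (-0.1750, -0.4750).

(-0.1750, -0.4750)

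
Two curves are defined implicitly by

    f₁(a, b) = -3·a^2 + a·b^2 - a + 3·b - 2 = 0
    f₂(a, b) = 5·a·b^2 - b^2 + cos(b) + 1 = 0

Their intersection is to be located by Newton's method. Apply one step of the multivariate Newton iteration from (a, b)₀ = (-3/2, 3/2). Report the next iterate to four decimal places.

At (-3/2, 3/2): F = (-6.1250, -18.054263).
Jacobian J = [[-6·a + b^2 - 1, 2·a·b + 3], [5·b^2, 10·a·b - 2·b - sin(b)]].
At the point, J = [[10.2500, -1.5000], [11.2500, -26.497495]] (det J = -254.724324).
Solving J·Δ = −F gives Δ = (0.5308, -0.4560).
Then the next iterate is (a, b)₁ = (-0.9692, 1.0440).

(-0.9692, 1.0440)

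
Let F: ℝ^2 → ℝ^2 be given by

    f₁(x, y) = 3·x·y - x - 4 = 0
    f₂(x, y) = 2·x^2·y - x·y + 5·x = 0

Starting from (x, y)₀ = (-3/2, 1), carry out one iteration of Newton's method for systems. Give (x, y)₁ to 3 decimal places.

At (-3/2, 1): F = (-7.000, -1.500).
Jacobian J = [[3·y - 1, 3·x], [4·x·y - y + 5, 2·x^2 - x]].
At the point, J = [[2.000, -4.500], [-2.000, 6.000]] (det J = 3.000).
Solving J·Δ = −F gives Δ = (16.250, 5.667).
Then the next iterate is (x, y)₁ = (14.750, 6.667).

(14.750, 6.667)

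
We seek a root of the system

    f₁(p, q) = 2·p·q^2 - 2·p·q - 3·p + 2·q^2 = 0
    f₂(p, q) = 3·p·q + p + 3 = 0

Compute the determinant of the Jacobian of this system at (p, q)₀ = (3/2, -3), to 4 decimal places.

J = [[2·q^2 - 2·q - 3, 4·p·q - 2·p + 4·q], [3·q + 1, 3·p]].
At the point, J = [[21.0000, -33.0000], [-8.0000, 4.5000]].
det J = -169.5000.

-169.5000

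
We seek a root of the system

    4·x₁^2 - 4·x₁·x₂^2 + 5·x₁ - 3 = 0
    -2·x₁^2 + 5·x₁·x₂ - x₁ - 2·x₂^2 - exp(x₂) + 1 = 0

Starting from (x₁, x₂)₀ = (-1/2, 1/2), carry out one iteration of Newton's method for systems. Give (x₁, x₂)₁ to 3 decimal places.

(3.699, 2.500)

At (-1/2, 1/2): F = (-4.000, -2.39872).
Jacobian J = [[8·x₁ - 4·x₂^2 + 5, -8·x₁·x₂], [-4·x₁ + 5·x₂ - 1, 5·x₁ - 4·x₂ - exp(x₂)]].
At the point, J = [[0.000, 2.000], [3.500, -6.14872]] (det J = -7.000).
Solving J·Δ = −F gives Δ = (4.199, 2.000).
Then the next iterate is (x₁, x₂)₁ = (3.699, 2.500).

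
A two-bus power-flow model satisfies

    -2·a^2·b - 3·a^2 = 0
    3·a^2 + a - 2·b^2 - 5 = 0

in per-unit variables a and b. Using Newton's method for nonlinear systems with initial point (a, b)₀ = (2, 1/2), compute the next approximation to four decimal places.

(1.2647, -0.0294)

At (2, 1/2): F = (-16.0000, 8.5000).
Jacobian J = [[-4·a·b - 6·a, -2·a^2], [6·a + 1, -4·b]].
At the point, J = [[-16.0000, -8.0000], [13.0000, -2.0000]] (det J = 136.0000).
Solving J·Δ = −F gives Δ = (-0.7353, -0.5294).
Then the next iterate is (a, b)₁ = (1.2647, -0.0294).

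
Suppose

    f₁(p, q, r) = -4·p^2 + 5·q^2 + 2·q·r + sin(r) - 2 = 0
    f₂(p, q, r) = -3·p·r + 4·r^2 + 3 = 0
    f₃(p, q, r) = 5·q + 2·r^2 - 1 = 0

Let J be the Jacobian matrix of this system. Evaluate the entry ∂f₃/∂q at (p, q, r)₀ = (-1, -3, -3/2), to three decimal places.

∂f₃/∂q = 5.
At (-1, -3, -3/2) this is 5.000.

5.000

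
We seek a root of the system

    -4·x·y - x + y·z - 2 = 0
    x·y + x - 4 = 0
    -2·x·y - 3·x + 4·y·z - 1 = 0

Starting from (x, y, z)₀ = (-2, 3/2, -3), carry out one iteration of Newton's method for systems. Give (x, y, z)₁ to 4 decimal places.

At (-2, 3/2, -3): F = (7.5000, -9.0000, -7.0000).
Jacobian J = [[-4·y - 1, -4·x + z, y], [y + 1, x, 0], [-2·y - 3, -2·x + 4·z, 4·y]].
At the point, J = [[-7.0000, 5.0000, 1.5000], [2.5000, -2.0000, 0.0000], [-6.0000, -8.0000, 6.0000]] (det J = -39.0000).
Solving J·Δ = −F gives Δ = (6.8462, 4.0577, 13.4231).
Then the next iterate is (x, y, z)₁ = (4.8462, 5.5577, 10.4231).

(4.8462, 5.5577, 10.4231)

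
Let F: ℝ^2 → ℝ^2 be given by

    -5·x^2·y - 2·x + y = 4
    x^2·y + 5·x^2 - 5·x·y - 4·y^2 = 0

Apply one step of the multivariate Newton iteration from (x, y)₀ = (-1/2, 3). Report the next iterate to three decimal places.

At (-1/2, 3): F = (-3.750, -26.500).
Jacobian J = [[-10·x·y - 2, -5·x^2 + 1], [2·x·y + 10·x - 5·y, x^2 - 5·x - 8·y]].
At the point, J = [[13.000, -0.250], [-23.000, -21.250]] (det J = -282.000).
Solving J·Δ = −F gives Δ = (0.259, -1.527).
Then the next iterate is (x, y)₁ = (-0.241, 1.473).

(-0.241, 1.473)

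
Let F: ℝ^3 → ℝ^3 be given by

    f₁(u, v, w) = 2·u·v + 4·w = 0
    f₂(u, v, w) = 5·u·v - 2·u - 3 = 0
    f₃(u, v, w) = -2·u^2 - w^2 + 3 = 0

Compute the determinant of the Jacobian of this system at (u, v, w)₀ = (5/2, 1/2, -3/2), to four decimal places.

J = [[2·v, 2·u, 4], [5·v - 2, 5·u, 0], [-4·u, 0, -2·w]].
At the point, J = [[1.0000, 5.0000, 4.0000], [0.5000, 12.5000, 0.0000], [-10.0000, 0.0000, 3.0000]].
det J = 530.0000.

530.0000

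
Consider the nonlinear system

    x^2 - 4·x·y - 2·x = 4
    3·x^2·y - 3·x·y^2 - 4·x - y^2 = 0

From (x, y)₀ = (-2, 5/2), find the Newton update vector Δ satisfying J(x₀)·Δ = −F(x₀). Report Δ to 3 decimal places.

(1.965, 0.929)

At (-2, 5/2): F = (24.000, 69.250).
Jacobian J = [[2·x - 4·y - 2, -4·x], [6·x·y - 3·y^2 - 4, 3·x^2 - 6·x·y - 2·y]].
At the point, J = [[-16.000, 8.000], [-52.750, 37.000]] (det J = -170.000).
Solving J·Δ = −F gives Δ = (1.965, 0.929).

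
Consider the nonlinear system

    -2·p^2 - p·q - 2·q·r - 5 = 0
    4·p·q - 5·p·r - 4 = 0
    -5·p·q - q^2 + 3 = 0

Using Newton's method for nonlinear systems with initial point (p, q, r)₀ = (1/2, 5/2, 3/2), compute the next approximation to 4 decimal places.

(0.2500, 1.6500, -0.5300)

At (1/2, 5/2, 3/2): F = (-14.2500, -2.7500, -9.5000).
Jacobian J = [[-4·p - q, -p - 2·r, -2·q], [4·q - 5·r, 4·p, -5·p], [-5·q, -5·p - 2·q, 0]].
At the point, J = [[-4.5000, -3.5000, -5.0000], [2.5000, 2.0000, -2.5000], [-12.5000, -7.5000, 0.0000]] (det J = -56.2500).
Solving J·Δ = −F gives Δ = (-0.2500, -0.8500, -2.0300).
Then the next iterate is (p, q, r)₁ = (0.2500, 1.6500, -0.5300).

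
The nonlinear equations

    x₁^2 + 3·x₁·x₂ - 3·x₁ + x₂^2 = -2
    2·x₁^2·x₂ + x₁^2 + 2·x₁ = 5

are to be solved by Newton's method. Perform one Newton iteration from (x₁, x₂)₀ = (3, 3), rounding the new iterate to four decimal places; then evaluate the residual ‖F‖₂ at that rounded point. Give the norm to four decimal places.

18.3225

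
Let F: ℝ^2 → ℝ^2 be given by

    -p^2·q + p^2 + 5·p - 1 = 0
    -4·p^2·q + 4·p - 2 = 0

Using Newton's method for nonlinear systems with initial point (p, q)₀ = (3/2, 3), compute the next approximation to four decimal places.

At (3/2, 3): F = (2.0000, -23.0000).
Jacobian J = [[-2·p·q + 2·p + 5, -p^2], [-8·p·q + 4, -4·p^2]].
At the point, J = [[-1.0000, -2.2500], [-32.0000, -9.0000]] (det J = -63.0000).
Solving J·Δ = −F gives Δ = (-1.1071, 1.3810).
Then the next iterate is (p, q)₁ = (0.3929, 4.3810).

(0.3929, 4.3810)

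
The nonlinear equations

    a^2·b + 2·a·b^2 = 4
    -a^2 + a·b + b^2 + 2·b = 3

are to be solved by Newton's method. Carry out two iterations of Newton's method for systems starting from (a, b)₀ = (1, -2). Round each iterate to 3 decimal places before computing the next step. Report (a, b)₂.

(0.445, -3.208)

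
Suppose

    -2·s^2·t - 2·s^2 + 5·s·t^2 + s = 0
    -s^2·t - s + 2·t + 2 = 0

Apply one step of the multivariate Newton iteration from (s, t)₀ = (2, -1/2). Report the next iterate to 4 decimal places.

(1.2093, -0.3953)

At (2, -1/2): F = (0.5000, 1.0000).
Jacobian J = [[-4·s·t - 4·s + 5·t^2 + 1, -2·s^2 + 10·s·t], [-2·s·t - 1, -s^2 + 2]].
At the point, J = [[-1.7500, -18.0000], [1.0000, -2.0000]] (det J = 21.5000).
Solving J·Δ = −F gives Δ = (-0.7907, 0.1047).
Then the next iterate is (s, t)₁ = (1.2093, -0.3953).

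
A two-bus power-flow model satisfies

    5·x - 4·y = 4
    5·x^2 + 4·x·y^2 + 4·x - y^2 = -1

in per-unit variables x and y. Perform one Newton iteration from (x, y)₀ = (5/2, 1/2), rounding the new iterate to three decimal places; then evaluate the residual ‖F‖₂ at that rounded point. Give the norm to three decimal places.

11.323

At (5/2, 1/2): F = (6.500, 44.500).
Jacobian J = [[5, -4], [10·x + 4·y^2 + 4, 8·x·y - 2·y]].
At the point, J = [[5.000, -4.000], [30.000, 9.000]] (det J = 165.000).
Solving J·Δ = −F gives Δ = (-1.433, -0.167).
Then the next iterate is (x, y)₁ = (1.067, 0.333).
Re-evaluating at (1.067, 0.333): F = (0.003, 11.32283), so ‖F‖₂ = 11.323.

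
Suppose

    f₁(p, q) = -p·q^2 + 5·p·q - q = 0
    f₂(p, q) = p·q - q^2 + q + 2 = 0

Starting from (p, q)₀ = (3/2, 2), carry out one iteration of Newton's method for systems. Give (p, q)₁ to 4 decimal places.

(0.3000, 2.4000)

At (3/2, 2): F = (7.0000, 3.0000).
Jacobian J = [[-q^2 + 5·q, -2·p·q + 5·p - 1], [q, p - 2·q + 1]].
At the point, J = [[6.0000, 0.5000], [2.0000, -1.5000]] (det J = -10.0000).
Solving J·Δ = −F gives Δ = (-1.2000, 0.4000).
Then the next iterate is (p, q)₁ = (0.3000, 2.4000).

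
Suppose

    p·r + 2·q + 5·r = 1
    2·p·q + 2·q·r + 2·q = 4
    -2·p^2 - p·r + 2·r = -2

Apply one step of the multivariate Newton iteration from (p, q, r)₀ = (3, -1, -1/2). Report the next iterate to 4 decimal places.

At (3, -1, -1/2): F = (-7.0000, -11.0000, -15.5000).
Jacobian J = [[r, 2, p + 5], [2·q, 2·p + 2·r + 2, 2·q], [-4·p - r, 0, -p + 2]].
At the point, J = [[-0.5000, 2.0000, 8.0000], [-2.0000, 7.0000, -2.0000], [-11.5000, 0.0000, -1.0000]] (det J = 689.5000).
Solving J·Δ = −F gives Δ = (-1.3880, 1.3067, 0.4616).
Then the next iterate is (p, q, r)₁ = (1.6120, 0.3067, -0.0384).

(1.6120, 0.3067, -0.0384)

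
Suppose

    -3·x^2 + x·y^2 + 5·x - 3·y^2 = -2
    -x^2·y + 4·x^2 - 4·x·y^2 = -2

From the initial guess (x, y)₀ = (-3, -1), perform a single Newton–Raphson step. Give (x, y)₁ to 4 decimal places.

(-0.8906, -1.3854)

At (-3, -1): F = (-46.0000, 59.0000).
Jacobian J = [[-6·x + y^2 + 5, 2·x·y - 6·y], [-2·x·y + 8·x - 4·y^2, -x^2 - 8·x·y]].
At the point, J = [[24.0000, 12.0000], [-34.0000, -33.0000]] (det J = -384.0000).
Solving J·Δ = −F gives Δ = (2.1094, -0.3854).
Then the next iterate is (x, y)₁ = (-0.8906, -1.3854).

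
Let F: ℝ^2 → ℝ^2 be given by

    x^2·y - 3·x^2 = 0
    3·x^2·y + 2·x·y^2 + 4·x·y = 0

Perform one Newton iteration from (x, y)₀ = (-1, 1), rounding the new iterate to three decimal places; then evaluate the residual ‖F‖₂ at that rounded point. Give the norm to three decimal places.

0.614

At (-1, 1): F = (-2.000, -3.000).
Jacobian J = [[2·x·y - 6·x, x^2], [6·x·y + 2·y^2 + 4·y, 3·x^2 + 4·x·y + 4·x]].
At the point, J = [[4.000, 1.000], [0.000, -5.000]] (det J = -20.000).
Solving J·Δ = −F gives Δ = (0.650, -0.600).
Then the next iterate is (x, y)₁ = (-0.350, 0.400).
Re-evaluating at (-0.350, 0.400): F = (-0.31850, -0.525), so ‖F‖₂ = 0.614.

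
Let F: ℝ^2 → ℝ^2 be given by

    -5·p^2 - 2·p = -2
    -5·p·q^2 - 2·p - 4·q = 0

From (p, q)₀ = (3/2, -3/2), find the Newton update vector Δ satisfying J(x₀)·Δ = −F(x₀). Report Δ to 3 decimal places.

At (3/2, -3/2): F = (-12.250, -13.875).
Jacobian J = [[-10·p - 2, 0], [-5·q^2 - 2, -10·p·q - 4]].
At the point, J = [[-17.000, 0.000], [-13.250, 18.500]] (det J = -314.500).
Solving J·Δ = −F gives Δ = (-0.721, 0.234).

(-0.721, 0.234)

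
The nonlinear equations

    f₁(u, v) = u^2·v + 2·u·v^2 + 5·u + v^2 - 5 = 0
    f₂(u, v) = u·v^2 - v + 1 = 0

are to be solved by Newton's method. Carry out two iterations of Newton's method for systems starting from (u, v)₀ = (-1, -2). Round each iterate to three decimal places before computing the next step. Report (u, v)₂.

(-0.507, -3.987)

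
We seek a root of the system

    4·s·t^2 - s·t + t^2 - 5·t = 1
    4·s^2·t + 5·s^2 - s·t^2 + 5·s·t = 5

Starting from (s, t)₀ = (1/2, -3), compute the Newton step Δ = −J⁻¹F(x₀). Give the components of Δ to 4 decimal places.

(-0.3461, 1.2342)

At (1/2, -3): F = (42.5000, -18.7500).
Jacobian J = [[4·t^2 - t, 8·s·t - s + 2·t - 5], [8·s·t + 10·s - t^2 + 5·t, 4·s^2 - 2·s·t + 5·s]].
At the point, J = [[39.0000, -23.5000], [-31.0000, 6.5000]] (det J = -475.0000).
Solving J·Δ = −F gives Δ = (-0.3461, 1.2342).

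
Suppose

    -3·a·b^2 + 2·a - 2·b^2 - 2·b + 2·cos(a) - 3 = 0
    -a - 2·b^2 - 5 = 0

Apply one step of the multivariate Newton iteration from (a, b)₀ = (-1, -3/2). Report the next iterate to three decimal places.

(-2.475, -0.329)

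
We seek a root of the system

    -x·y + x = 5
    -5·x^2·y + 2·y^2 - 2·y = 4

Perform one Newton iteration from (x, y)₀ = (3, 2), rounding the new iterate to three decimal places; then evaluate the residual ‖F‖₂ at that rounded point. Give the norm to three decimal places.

40.372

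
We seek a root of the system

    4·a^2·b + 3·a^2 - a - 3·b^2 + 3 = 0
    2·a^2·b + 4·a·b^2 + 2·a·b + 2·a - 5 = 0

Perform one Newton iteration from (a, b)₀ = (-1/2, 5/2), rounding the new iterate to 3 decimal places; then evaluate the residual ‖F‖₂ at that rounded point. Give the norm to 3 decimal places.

7.691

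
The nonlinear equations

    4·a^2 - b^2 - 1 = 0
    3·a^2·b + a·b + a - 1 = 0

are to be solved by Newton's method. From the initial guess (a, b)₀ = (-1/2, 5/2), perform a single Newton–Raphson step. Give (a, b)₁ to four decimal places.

(-0.7827, 1.4762)

At (-1/2, 5/2): F = (-6.2500, -0.8750).
Jacobian J = [[8·a, -2·b], [6·a·b + b + 1, 3·a^2 + a]].
At the point, J = [[-4.0000, -5.0000], [-4.0000, 0.2500]] (det J = -21.0000).
Solving J·Δ = −F gives Δ = (-0.2827, -1.0238).
Then the next iterate is (a, b)₁ = (-0.7827, 1.4762).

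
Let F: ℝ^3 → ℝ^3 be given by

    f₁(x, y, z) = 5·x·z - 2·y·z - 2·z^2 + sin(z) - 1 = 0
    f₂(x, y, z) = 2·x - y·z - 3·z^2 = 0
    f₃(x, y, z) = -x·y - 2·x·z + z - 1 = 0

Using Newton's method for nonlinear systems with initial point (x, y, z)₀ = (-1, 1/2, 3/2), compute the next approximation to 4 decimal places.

(-0.5000, 1.3249, 0.4750)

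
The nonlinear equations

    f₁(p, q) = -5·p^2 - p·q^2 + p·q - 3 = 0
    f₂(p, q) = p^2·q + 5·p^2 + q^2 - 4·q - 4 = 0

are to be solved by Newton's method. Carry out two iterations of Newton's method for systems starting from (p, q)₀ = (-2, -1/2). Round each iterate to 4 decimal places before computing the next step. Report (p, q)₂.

At (-2, -1/2): F = (-21.5000, 16.2500).
Jacobian J = [[-10·p - q^2 + q, -2·p·q + p], [2·p·q + 10·p, p^2 + 2·q - 4]].
At the point, J = [[19.2500, -4.0000], [-18.0000, -1.0000]] (det J = -91.2500).
Solving J·Δ = −F gives Δ = (0.9479, -0.8130).
Then the next iterate is (p, q)₁ = (-1.0521, -1.3130).
Round to (-1.0521, -1.3130) and repeat: F = (-5.339377, 7.057162), J = [[7.484031, -3.814915], [-7.758185, -5.519086]].
Δ = (0.7953, 0.1607), so (p, q)₂ = (-0.2568, -1.1523).

(-0.2568, -1.1523)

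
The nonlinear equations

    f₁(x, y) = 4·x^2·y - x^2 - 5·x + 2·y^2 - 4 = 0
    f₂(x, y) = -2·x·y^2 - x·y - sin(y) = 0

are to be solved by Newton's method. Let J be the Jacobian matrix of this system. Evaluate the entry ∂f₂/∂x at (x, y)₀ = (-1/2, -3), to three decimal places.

-15.000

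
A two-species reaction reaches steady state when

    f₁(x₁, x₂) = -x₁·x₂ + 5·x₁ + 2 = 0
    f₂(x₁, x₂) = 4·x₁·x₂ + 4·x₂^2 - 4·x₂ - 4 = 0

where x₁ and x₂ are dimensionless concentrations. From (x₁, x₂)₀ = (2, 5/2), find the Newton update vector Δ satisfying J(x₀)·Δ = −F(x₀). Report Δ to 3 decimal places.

(-2.875, -0.094)

At (2, 5/2): F = (7.000, 31.000).
Jacobian J = [[-x₂ + 5, -x₁], [4·x₂, 4·x₁ + 8·x₂ - 4]].
At the point, J = [[2.500, -2.000], [10.000, 24.000]] (det J = 80.000).
Solving J·Δ = −F gives Δ = (-2.875, -0.094).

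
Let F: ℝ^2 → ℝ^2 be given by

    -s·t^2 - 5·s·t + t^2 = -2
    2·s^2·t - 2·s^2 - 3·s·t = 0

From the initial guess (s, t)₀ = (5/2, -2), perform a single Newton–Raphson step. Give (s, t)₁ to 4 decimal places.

At (5/2, -2): F = (21.0000, -22.5000).
Jacobian J = [[-t^2 - 5·t, -2·s·t - 5·s + 2·t], [4·s·t - 4·s - 3·t, 2·s^2 - 3·s]].
At the point, J = [[6.0000, -6.5000], [-24.0000, 5.0000]] (det J = -126.0000).
Solving J·Δ = −F gives Δ = (-0.3274, 2.9286).
Then the next iterate is (s, t)₁ = (2.1726, 0.9286).

(2.1726, 0.9286)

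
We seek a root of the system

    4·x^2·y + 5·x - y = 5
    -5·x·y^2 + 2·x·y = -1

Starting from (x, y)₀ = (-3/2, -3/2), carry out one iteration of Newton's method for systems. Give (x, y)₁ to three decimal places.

(-0.557, -1.150)

At (-3/2, -3/2): F = (-24.500, 22.375).
Jacobian J = [[8·x·y + 5, 4·x^2 - 1], [-5·y^2 + 2·y, -10·x·y + 2·x]].
At the point, J = [[23.000, 8.000], [-14.250, -25.500]] (det J = -472.500).
Solving J·Δ = −F gives Δ = (0.943, 0.350).
Then the next iterate is (x, y)₁ = (-0.557, -1.150).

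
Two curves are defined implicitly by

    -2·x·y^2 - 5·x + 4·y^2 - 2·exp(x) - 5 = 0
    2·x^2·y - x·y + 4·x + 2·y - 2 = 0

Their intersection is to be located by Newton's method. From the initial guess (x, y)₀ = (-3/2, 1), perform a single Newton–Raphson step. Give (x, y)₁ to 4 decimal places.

(2.6223, 2.5459)

At (-3/2, 1): F = (9.053740, 0.0000).
Jacobian J = [[-2·y^2 - 2·exp(x) - 5, -4·x·y + 8·y], [4·x·y - y + 4, 2·x^2 - x + 2]].
At the point, J = [[-7.446260, 14.0000], [-3.0000, 8.0000]] (det J = -17.570083).
Solving J·Δ = −F gives Δ = (4.1223, 1.5459).
Then the next iterate is (x, y)₁ = (2.6223, 2.5459).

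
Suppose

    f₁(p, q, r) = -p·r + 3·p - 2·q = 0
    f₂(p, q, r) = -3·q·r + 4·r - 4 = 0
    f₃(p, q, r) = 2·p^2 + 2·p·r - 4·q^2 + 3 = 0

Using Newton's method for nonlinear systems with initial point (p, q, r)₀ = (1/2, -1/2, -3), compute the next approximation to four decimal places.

At (1/2, -1/2, -3): F = (4.0000, -20.5000, -0.5000).
Jacobian J = [[-r + 3, -2, -p], [0, -3·r, -3·q + 4], [4·p + 2·r, -8·q, 2·p]].
At the point, J = [[6.0000, -2.0000, -0.5000], [0.0000, 9.0000, 5.5000], [-4.0000, 4.0000, 1.0000]] (det J = -52.0000).
Solving J·Δ = −F gives Δ = (-0.9375, -2.9519, 8.5577).
Then the next iterate is (p, q, r)₁ = (-0.4375, -3.4519, 5.5577).

(-0.4375, -3.4519, 5.5577)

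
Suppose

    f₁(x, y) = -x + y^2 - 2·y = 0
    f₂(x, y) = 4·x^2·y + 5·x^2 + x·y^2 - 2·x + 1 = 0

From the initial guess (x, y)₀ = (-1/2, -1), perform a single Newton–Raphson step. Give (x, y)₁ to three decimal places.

(0.900, -0.475)

At (-1/2, -1): F = (3.500, 1.750).
Jacobian J = [[-1, 2·y - 2], [8·x·y + 10·x + y^2 - 2, 4·x^2 + 2·x·y]].
At the point, J = [[-1.000, -4.000], [-2.000, 2.000]] (det J = -10.000).
Solving J·Δ = −F gives Δ = (1.400, 0.525).
Then the next iterate is (x, y)₁ = (0.900, -0.475).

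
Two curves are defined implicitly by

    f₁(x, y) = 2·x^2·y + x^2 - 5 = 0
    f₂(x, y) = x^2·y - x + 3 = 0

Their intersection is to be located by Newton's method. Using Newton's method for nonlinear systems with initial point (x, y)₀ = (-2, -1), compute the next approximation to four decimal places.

(-7.5000, 2.8750)

At (-2, -1): F = (-9.0000, 1.0000).
Jacobian J = [[4·x·y + 2·x, 2·x^2], [2·x·y - 1, x^2]].
At the point, J = [[4.0000, 8.0000], [3.0000, 4.0000]] (det J = -8.0000).
Solving J·Δ = −F gives Δ = (-5.5000, 3.8750).
Then the next iterate is (x, y)₁ = (-7.5000, 2.8750).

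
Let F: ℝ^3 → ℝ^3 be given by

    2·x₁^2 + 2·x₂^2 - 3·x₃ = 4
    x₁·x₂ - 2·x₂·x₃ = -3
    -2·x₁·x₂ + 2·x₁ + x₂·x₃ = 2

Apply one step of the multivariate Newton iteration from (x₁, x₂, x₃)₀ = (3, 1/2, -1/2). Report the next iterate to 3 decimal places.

At (3, 1/2, -1/2): F = (16.000, 5.000, 0.750).
Jacobian J = [[4·x₁, 4·x₂, -3], [x₂, x₁ - 2·x₃, -2·x₂], [-2·x₂ + 2, -2·x₁ + x₃, x₂]].
At the point, J = [[12.000, 2.000, -3.000], [0.500, 4.000, -1.000], [1.000, -6.500, 0.500]] (det J = -34.750).
Solving J·Δ = −F gives Δ = (0.806, 0.946, 9.187).
Then the next iterate is (x₁, x₂, x₃)₁ = (3.806, 1.446, 8.687).

(3.806, 1.446, 8.687)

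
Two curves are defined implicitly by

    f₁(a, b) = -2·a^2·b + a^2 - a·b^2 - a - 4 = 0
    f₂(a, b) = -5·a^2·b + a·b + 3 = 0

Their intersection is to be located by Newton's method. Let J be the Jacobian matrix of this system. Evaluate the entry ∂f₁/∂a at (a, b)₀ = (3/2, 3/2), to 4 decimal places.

∂f₁/∂a = -4·a·b + 2·a - b^2 - 1.
At (3/2, 3/2) this is -9.2500.

-9.2500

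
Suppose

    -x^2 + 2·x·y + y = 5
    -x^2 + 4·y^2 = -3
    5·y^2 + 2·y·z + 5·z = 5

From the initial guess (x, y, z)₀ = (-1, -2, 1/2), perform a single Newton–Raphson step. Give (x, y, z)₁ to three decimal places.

At (-1, -2, 1/2): F = (-4.000, 18.000, 15.500).
Jacobian J = [[-2·x + 2·y, 2·x + 1, 0], [-2·x, 8·y, 0], [0, 10·y + 2·z, 2·y + 5]].
At the point, J = [[-2.000, -1.000, 0.000], [2.000, -16.000, 0.000], [0.000, -19.000, 1.000]] (det J = 34.000).
Solving J·Δ = −F gives Δ = (-2.412, 0.824, 0.147).
Then the next iterate is (x, y, z)₁ = (-3.412, -1.176, 0.647).

(-3.412, -1.176, 0.647)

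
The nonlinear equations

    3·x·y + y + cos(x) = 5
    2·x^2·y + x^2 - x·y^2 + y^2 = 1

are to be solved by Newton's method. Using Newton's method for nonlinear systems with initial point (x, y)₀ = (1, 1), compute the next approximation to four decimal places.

At (1, 1): F = (-0.459698, 2.0000).
Jacobian J = [[3·y - sin(x), 3·x + 1], [4·x·y + 2·x - y^2, 2·x^2 - 2·x·y + 2·y]].
At the point, J = [[2.158529, 4.0000], [5.0000, 2.0000]] (det J = -15.682942).
Solving J·Δ = −F gives Δ = (-0.5687, 0.4218).
Then the next iterate is (x, y)₁ = (0.4313, 1.4218).

(0.4313, 1.4218)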